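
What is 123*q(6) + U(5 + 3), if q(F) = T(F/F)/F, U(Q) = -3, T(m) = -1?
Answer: -47/2 ≈ -23.500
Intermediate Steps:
q(F) = -1/F
123*q(6) + U(5 + 3) = 123*(-1/6) - 3 = -41/2 - 3 = -47/2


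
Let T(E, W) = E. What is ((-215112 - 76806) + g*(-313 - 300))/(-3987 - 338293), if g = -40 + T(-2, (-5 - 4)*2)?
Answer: 66543/85570 ≈ 0.77764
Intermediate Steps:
g = -42 (g = -40 - 2 = -42)
((-215112 - 76806) + g*(-313 - 300))/(-3987 - 338293) = ((-215112 - 76806) - 42*(-313 - 300))/(-3987 - 338293) = (-291918 - 42*(-613))/(-342280) = (-291918 + 25746)*(-1/342280) = -266172*(-1/342280) = 66543/85570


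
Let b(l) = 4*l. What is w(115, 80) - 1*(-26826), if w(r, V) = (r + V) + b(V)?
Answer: 27341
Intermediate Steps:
w(r, V) = r + 5*V (w(r, V) = (r + V) + 4*V = (V + r) + 4*V = r + 5*V)
w(115, 80) - 1*(-26826) = (115 + 5*80) - 1*(-26826) = (115 + 400) + 26826 = 515 + 26826 = 27341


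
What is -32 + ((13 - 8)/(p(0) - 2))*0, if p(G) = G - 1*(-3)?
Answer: -32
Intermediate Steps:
p(G) = 3 + G (p(G) = G + 3 = 3 + G)
-32 + ((13 - 8)/(p(0) - 2))*0 = -32 + ((13 - 8)/((3 + 0) - 2))*0 = -32 + (5/(3 - 2))*0 = -32 + (5/1)*0 = -32 + (5*1)*0 = -32 + 5*0 = -32 + 0 = -32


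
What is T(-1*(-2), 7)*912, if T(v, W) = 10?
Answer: 9120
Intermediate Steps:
T(-1*(-2), 7)*912 = 10*912 = 9120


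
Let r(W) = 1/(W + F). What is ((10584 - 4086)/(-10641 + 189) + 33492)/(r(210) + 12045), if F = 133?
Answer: 20011299483/7196961512 ≈ 2.7805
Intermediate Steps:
r(W) = 1/(133 + W) (r(W) = 1/(W + 133) = 1/(133 + W))
((10584 - 4086)/(-10641 + 189) + 33492)/(r(210) + 12045) = ((10584 - 4086)/(-10641 + 189) + 33492)/(1/(133 + 210) + 12045) = (6498/(-10452) + 33492)/(1/343 + 12045) = (6498*(-1/10452) + 33492)/(1/343 + 12045) = (-1083/1742 + 33492)/(4131436/343) = (58341981/1742)*(343/4131436) = 20011299483/7196961512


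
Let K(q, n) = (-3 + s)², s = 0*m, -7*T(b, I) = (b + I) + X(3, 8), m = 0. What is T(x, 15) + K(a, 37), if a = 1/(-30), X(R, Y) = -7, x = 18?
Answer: 37/7 ≈ 5.2857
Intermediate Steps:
T(b, I) = 1 - I/7 - b/7 (T(b, I) = -((b + I) - 7)/7 = -((I + b) - 7)/7 = -(-7 + I + b)/7 = 1 - I/7 - b/7)
s = 0 (s = 0*0 = 0)
a = -1/30 ≈ -0.033333
K(q, n) = 9 (K(q, n) = (-3 + 0)² = (-3)² = 9)
T(x, 15) + K(a, 37) = (1 - ⅐*15 - ⅐*18) + 9 = (1 - 15/7 - 18/7) + 9 = -26/7 + 9 = 37/7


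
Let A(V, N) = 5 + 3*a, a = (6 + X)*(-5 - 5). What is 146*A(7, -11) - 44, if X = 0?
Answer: -25594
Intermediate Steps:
a = -60 (a = (6 + 0)*(-5 - 5) = 6*(-10) = -60)
A(V, N) = -175 (A(V, N) = 5 + 3*(-60) = 5 - 180 = -175)
146*A(7, -11) - 44 = 146*(-175) - 44 = -25550 - 44 = -25594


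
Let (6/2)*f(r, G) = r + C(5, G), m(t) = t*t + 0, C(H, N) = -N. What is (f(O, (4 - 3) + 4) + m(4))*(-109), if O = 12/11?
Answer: -52865/33 ≈ -1602.0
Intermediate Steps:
O = 12/11 (O = 12*(1/11) = 12/11 ≈ 1.0909)
m(t) = t² (m(t) = t² + 0 = t²)
f(r, G) = -G/3 + r/3 (f(r, G) = (r - G)/3 = -G/3 + r/3)
(f(O, (4 - 3) + 4) + m(4))*(-109) = ((-((4 - 3) + 4)/3 + (⅓)*(12/11)) + 4²)*(-109) = ((-(1 + 4)/3 + 4/11) + 16)*(-109) = ((-⅓*5 + 4/11) + 16)*(-109) = ((-5/3 + 4/11) + 16)*(-109) = (-43/33 + 16)*(-109) = (485/33)*(-109) = -52865/33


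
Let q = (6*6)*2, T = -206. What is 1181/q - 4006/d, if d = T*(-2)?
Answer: 49535/7416 ≈ 6.6795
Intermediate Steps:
d = 412 (d = -206*(-2) = 412)
q = 72 (q = 36*2 = 72)
1181/q - 4006/d = 1181/72 - 4006/412 = 1181*(1/72) - 4006*1/412 = 1181/72 - 2003/206 = 49535/7416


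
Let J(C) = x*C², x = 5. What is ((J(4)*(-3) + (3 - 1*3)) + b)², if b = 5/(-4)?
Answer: 931225/16 ≈ 58202.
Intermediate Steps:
b = -5/4 (b = 5*(-¼) = -5/4 ≈ -1.2500)
J(C) = 5*C²
((J(4)*(-3) + (3 - 1*3)) + b)² = (((5*4²)*(-3) + (3 - 1*3)) - 5/4)² = (((5*16)*(-3) + (3 - 3)) - 5/4)² = ((80*(-3) + 0) - 5/4)² = ((-240 + 0) - 5/4)² = (-240 - 5/4)² = (-965/4)² = 931225/16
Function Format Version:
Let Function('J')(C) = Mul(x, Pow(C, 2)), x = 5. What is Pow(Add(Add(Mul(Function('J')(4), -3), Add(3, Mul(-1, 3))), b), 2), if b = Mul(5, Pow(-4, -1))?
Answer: Rational(931225, 16) ≈ 58202.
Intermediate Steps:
b = Rational(-5, 4) (b = Mul(5, Rational(-1, 4)) = Rational(-5, 4) ≈ -1.2500)
Function('J')(C) = Mul(5, Pow(C, 2))
Pow(Add(Add(Mul(Function('J')(4), -3), Add(3, Mul(-1, 3))), b), 2) = Pow(Add(Add(Mul(Mul(5, Pow(4, 2)), -3), Add(3, Mul(-1, 3))), Rational(-5, 4)), 2) = Pow(Add(Add(Mul(Mul(5, 16), -3), Add(3, -3)), Rational(-5, 4)), 2) = Pow(Add(Add(Mul(80, -3), 0), Rational(-5, 4)), 2) = Pow(Add(Add(-240, 0), Rational(-5, 4)), 2) = Pow(Add(-240, Rational(-5, 4)), 2) = Pow(Rational(-965, 4), 2) = Rational(931225, 16)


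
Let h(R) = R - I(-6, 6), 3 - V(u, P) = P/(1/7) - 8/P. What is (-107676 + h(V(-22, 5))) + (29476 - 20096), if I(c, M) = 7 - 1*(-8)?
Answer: -491707/5 ≈ -98341.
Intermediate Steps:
I(c, M) = 15 (I(c, M) = 7 + 8 = 15)
V(u, P) = 3 - 7*P + 8/P (V(u, P) = 3 - (P/(1/7) - 8/P) = 3 - (P/(⅐) - 8/P) = 3 - (P*7 - 8/P) = 3 - (7*P - 8/P) = 3 - (-8/P + 7*P) = 3 + (-7*P + 8/P) = 3 - 7*P + 8/P)
h(R) = -15 + R (h(R) = R - 1*15 = R - 15 = -15 + R)
(-107676 + h(V(-22, 5))) + (29476 - 20096) = (-107676 + (-15 + (3 - 7*5 + 8/5))) + (29476 - 20096) = (-107676 + (-15 + (3 - 35 + 8*(⅕)))) + 9380 = (-107676 + (-15 + (3 - 35 + 8/5))) + 9380 = (-107676 + (-15 - 152/5)) + 9380 = (-107676 - 227/5) + 9380 = -538607/5 + 9380 = -491707/5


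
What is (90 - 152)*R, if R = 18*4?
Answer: -4464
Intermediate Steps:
R = 72
(90 - 152)*R = (90 - 152)*72 = -62*72 = -4464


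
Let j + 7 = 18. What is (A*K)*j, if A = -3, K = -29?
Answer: 957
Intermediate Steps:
j = 11 (j = -7 + 18 = 11)
(A*K)*j = -3*(-29)*11 = 87*11 = 957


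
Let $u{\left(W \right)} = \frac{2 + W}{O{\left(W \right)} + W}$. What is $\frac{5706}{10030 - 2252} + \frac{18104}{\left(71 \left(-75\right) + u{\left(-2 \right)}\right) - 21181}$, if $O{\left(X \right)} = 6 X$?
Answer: $\frac{2607581}{51540917} \approx 0.050592$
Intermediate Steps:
$u{\left(W \right)} = \frac{2 + W}{7 W}$ ($u{\left(W \right)} = \frac{2 + W}{6 W + W} = \frac{2 + W}{7 W}$)
$\frac{5706}{10030 - 2252} + \frac{18104}{\left(71 \left(-75\right) + u{\left(-2 \right)}\right) - 21181} = \frac{5706}{10030 - 2252} + \frac{18104}{\left(71 \left(-75\right) + \frac{2 - 2}{7 \left(-2\right)}\right) - 21181} = \frac{5706}{10030 - 2252} + \frac{18104}{\left(-5325 + \frac{1}{7} \left(- \frac{1}{2}\right) 0\right) - 21181} = \frac{5706}{7778} + \frac{18104}{\left(-5325 + 0\right) - 21181} = 5706 \cdot \frac{1}{7778} + \frac{18104}{-5325 - 21181} = \frac{2853}{3889} + \frac{18104}{-26506} = \frac{2853}{3889} + 18104 \left(- \frac{1}{26506}\right) = \frac{2853}{3889} - \frac{9052}{13253} = \frac{2607581}{51540917}$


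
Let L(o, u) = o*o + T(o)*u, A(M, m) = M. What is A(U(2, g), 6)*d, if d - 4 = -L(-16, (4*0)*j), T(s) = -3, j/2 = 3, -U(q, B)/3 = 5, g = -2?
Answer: 3780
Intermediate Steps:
U(q, B) = -15 (U(q, B) = -3*5 = -15)
j = 6 (j = 2*3 = 6)
L(o, u) = o**2 - 3*u (L(o, u) = o*o - 3*u = o**2 - 3*u)
d = -252 (d = 4 - ((-16)**2 - 3*4*0*6) = 4 - (256 - 0*6) = 4 - (256 - 3*0) = 4 - (256 + 0) = 4 - 1*256 = 4 - 256 = -252)
A(U(2, g), 6)*d = -15*(-252) = 3780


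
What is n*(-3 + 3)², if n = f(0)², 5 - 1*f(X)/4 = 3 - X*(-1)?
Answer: 0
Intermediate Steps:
f(X) = 8 - 4*X (f(X) = 20 - 4*(3 - X*(-1)) = 20 - 4*(3 - (-1)*X) = 20 - 4*(3 + X) = 20 + (-12 - 4*X) = 8 - 4*X)
n = 64 (n = (8 - 4*0)² = (8 + 0)² = 8² = 64)
n*(-3 + 3)² = 64*(-3 + 3)² = 64*0² = 64*0 = 0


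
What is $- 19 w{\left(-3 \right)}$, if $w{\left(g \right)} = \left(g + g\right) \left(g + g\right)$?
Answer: $-684$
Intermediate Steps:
$w{\left(g \right)} = 4 g^{2}$ ($w{\left(g \right)} = 2 g 2 g = 4 g^{2}$)
$- 19 w{\left(-3 \right)} = - 19 \cdot 4 \left(-3\right)^{2} = - 19 \cdot 4 \cdot 9 = \left(-19\right) 36 = -684$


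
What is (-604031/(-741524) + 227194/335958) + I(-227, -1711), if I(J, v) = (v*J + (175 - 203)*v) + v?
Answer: 7733344892989543/17794351428 ≈ 4.3460e+5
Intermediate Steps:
I(J, v) = -27*v + J*v (I(J, v) = (J*v - 28*v) + v = (-28*v + J*v) + v = -27*v + J*v)
(-604031/(-741524) + 227194/335958) + I(-227, -1711) = (-604031/(-741524) + 227194/335958) - 1711*(-27 - 227) = (-604031*(-1/741524) + 227194*(1/335958)) - 1711*(-254) = (604031/741524 + 113597/167979) + 434594 = 26528489311/17794351428 + 434594 = 7733344892989543/17794351428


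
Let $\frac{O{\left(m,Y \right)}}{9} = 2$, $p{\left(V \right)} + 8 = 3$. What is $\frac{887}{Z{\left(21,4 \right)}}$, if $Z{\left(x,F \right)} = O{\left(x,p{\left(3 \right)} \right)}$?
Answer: $\frac{887}{18} \approx 49.278$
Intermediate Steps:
$p{\left(V \right)} = -5$ ($p{\left(V \right)} = -8 + 3 = -5$)
$O{\left(m,Y \right)} = 18$ ($O{\left(m,Y \right)} = 9 \cdot 2 = 18$)
$Z{\left(x,F \right)} = 18$
$\frac{887}{Z{\left(21,4 \right)}} = \frac{887}{18}$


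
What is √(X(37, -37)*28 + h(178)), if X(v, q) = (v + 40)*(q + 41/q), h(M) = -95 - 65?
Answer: 2*I*√28174390/37 ≈ 286.92*I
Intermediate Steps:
h(M) = -160
X(v, q) = (40 + v)*(q + 41/q)
√(X(37, -37)*28 + h(178)) = √(((1640 + 41*37 + (-37)²*(40 + 37))/(-37))*28 - 160) = √(-(1640 + 1517 + 1369*77)/37*28 - 160) = √(-(1640 + 1517 + 105413)/37*28 - 160) = √(-1/37*108570*28 - 160) = √(-108570/37*28 - 160) = √(-3039960/37 - 160) = √(-3045880/37) = 2*I*√28174390/37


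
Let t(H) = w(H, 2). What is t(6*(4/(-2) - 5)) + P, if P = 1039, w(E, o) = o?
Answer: 1041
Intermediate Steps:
t(H) = 2
t(6*(4/(-2) - 5)) + P = 2 + 1039 = 1041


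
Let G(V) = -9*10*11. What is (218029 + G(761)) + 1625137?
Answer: 1842176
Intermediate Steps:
G(V) = -990 (G(V) = -90*11 = -990)
(218029 + G(761)) + 1625137 = (218029 - 990) + 1625137 = 217039 + 1625137 = 1842176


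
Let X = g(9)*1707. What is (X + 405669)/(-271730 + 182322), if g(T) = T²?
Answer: -8499/1397 ≈ -6.0837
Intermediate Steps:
X = 138267 (X = 9²*1707 = 81*1707 = 138267)
(X + 405669)/(-271730 + 182322) = (138267 + 405669)/(-271730 + 182322) = 543936/(-89408) = 543936*(-1/89408) = -8499/1397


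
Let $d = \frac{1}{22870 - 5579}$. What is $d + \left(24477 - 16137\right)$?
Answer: $\frac{144206941}{17291} \approx 8340.0$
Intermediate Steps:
$d = \frac{1}{17291} \approx 5.7834 \cdot 10^{-5}$
$d + \left(24477 - 16137\right) = \frac{1}{17291} + \left(24477 - 16137\right) = \frac{1}{17291} + 8340 = \frac{144206941}{17291}$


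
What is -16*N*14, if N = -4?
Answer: 896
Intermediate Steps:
-16*N*14 = -16*(-4)*14 = 64*14 = 896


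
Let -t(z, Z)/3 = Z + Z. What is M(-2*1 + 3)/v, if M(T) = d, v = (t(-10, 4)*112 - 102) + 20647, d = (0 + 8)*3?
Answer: 24/17857 ≈ 0.0013440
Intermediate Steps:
t(z, Z) = -6*Z (t(z, Z) = -3*(Z + Z) = -6*Z)
d = 24 (d = 8*3 = 24)
v = 17857 (v = (-6*4*112 - 102) + 20647 = (-24*112 - 102) + 20647 = (-2688 - 102) + 20647 = -2790 + 20647 = 17857)
M(T) = 24
M(-2*1 + 3)/v = 24/17857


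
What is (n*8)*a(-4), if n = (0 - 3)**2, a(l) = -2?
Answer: -144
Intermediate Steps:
n = 9 (n = (-3)**2 = 9)
(n*8)*a(-4) = (9*8)*(-2) = 72*(-2) = -144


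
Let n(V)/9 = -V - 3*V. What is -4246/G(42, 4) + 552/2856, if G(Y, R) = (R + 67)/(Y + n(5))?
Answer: 69729445/8449 ≈ 8253.0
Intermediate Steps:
n(V) = -36*V (n(V) = 9*(-V - 3*V) = 9*(-4*V) = -36*V)
G(Y, R) = (67 + R)/(-180 + Y) (G(Y, R) = (R + 67)/(Y - 36*5) = (67 + R)/(Y - 180) = (67 + R)/(-180 + Y))
-4246/G(42, 4) + 552/2856 = -4246*(-180 + 42)/(67 + 4) + 552/2856 = -4246/(71/(-138)) + 552*(1/2856) = -4246/((-1/138*71)) + 23/119 = -4246/(-71/138) + 23/119 = -4246*(-138/71) + 23/119 = 585948/71 + 23/119 = 69729445/8449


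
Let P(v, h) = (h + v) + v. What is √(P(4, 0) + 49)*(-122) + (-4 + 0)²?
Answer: 16 - 122*√57 ≈ -905.08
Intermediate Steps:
P(v, h) = h + 2*v
√(P(4, 0) + 49)*(-122) + (-4 + 0)² = √((0 + 2*4) + 49)*(-122) + (-4 + 0)² = √((0 + 8) + 49)*(-122) + (-4)² = √(8 + 49)*(-122) + 16 = √57*(-122) + 16 = -122*√57 + 16 = 16 - 122*√57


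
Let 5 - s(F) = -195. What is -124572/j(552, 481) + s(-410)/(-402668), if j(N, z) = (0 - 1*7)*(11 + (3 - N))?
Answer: -895748416/27079423 ≈ -33.079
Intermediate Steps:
s(F) = 200 (s(F) = 5 - 1*(-195) = 5 + 195 = 200)
j(N, z) = -98 + 7*N (j(N, z) = (0 - 7)*(14 - N) = -7*(14 - N) = -98 + 7*N)
-124572/j(552, 481) + s(-410)/(-402668) = -124572/(-98 + 7*552) + 200/(-402668) = -124572/(-98 + 3864) + 200*(-1/402668) = -124572/3766 - 50/100667 = -124572*1/3766 - 50/100667 = -8898/269 - 50/100667 = -895748416/27079423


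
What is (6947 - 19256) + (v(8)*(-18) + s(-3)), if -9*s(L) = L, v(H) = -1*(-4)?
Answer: -37142/3 ≈ -12381.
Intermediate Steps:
v(H) = 4
s(L) = -L/9
(6947 - 19256) + (v(8)*(-18) + s(-3)) = (6947 - 19256) + (4*(-18) - ⅑*(-3)) = -12309 + (-72 + ⅓) = -12309 - 215/3 = -37142/3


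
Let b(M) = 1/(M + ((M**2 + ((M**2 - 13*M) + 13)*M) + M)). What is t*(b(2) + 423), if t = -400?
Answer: -169160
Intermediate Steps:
b(M) = 1/(M**2 + 2*M + M*(13 + M**2 - 13*M)) (b(M) = 1/(M + ((M**2 + (13 + M**2 - 13*M)*M) + M)) = 1/(M + ((M**2 + M*(13 + M**2 - 13*M)) + M)) = 1/(M + (M + M**2 + M*(13 + M**2 - 13*M))) = 1/(M**2 + 2*M + M*(13 + M**2 - 13*M)))
t*(b(2) + 423) = -400*(1/(2*(15 + 2**2 - 12*2)) + 423) = -400*(1/(2*(15 + 4 - 24)) + 423) = -400*((1/2)/(-5) + 423) = -400*((1/2)*(-1/5) + 423) = -400*(-1/10 + 423) = -400*4229/10 = -169160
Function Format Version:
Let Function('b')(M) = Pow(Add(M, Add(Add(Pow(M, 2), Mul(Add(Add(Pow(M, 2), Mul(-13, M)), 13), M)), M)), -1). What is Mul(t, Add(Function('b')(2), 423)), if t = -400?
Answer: -169160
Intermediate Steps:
Function('b')(M) = Pow(Add(Pow(M, 2), Mul(2, M), Mul(M, Add(13, Pow(M, 2), Mul(-13, M)))), -1) (Function('b')(M) = Pow(Add(M, Add(Add(Pow(M, 2), Mul(Add(13, Pow(M, 2), Mul(-13, M)), M)), M)), -1) = Pow(Add(M, Add(Add(Pow(M, 2), Mul(M, Add(13, Pow(M, 2), Mul(-13, M)))), M)), -1) = Pow(Add(M, Add(M, Pow(M, 2), Mul(M, Add(13, Pow(M, 2), Mul(-13, M))))), -1) = Pow(Add(Pow(M, 2), Mul(2, M), Mul(M, Add(13, Pow(M, 2), Mul(-13, M)))), -1))
Mul(t, Add(Function('b')(2), 423)) = Mul(-400, Add(Mul(Pow(2, -1), Pow(Add(15, Pow(2, 2), Mul(-12, 2)), -1)), 423)) = Mul(-400, Add(Mul(Rational(1, 2), Pow(Add(15, 4, -24), -1)), 423)) = Mul(-400, Add(Mul(Rational(1, 2), Pow(-5, -1)), 423)) = Mul(-400, Add(Mul(Rational(1, 2), Rational(-1, 5)), 423)) = Mul(-400, Add(Rational(-1, 10), 423)) = Mul(-400, Rational(4229, 10)) = -169160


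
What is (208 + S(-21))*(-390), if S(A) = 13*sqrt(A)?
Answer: -81120 - 5070*I*sqrt(21) ≈ -81120.0 - 23234.0*I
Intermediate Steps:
(208 + S(-21))*(-390) = (208 + 13*sqrt(-21))*(-390) = (208 + 13*(I*sqrt(21)))*(-390) = (208 + 13*I*sqrt(21))*(-390) = -81120 - 5070*I*sqrt(21)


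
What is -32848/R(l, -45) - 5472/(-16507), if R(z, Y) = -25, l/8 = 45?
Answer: 542358736/412675 ≈ 1314.3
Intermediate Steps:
l = 360 (l = 8*45 = 360)
-32848/R(l, -45) - 5472/(-16507) = -32848/(-25) - 5472/(-16507) = -32848*(-1/25) - 5472*(-1/16507) = 32848/25 + 5472/16507 = 542358736/412675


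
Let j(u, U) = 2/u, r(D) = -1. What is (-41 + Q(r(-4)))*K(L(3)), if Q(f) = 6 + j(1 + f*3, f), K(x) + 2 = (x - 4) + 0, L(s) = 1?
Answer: 180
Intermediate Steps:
K(x) = -6 + x (K(x) = -2 + ((x - 4) + 0) = -2 + ((-4 + x) + 0) = -2 + (-4 + x) = -6 + x)
Q(f) = 6 + 2/(1 + 3*f) (Q(f) = 6 + 2/(1 + f*3) = 6 + 2/(1 + 3*f))
(-41 + Q(r(-4)))*K(L(3)) = (-41 + 2*(4 + 9*(-1))/(1 + 3*(-1)))*(-6 + 1) = (-41 + 2*(4 - 9)/(1 - 3))*(-5) = (-41 + 2*(-5)/(-2))*(-5) = (-41 + 2*(-1/2)*(-5))*(-5) = (-41 + 5)*(-5) = -36*(-5) = 180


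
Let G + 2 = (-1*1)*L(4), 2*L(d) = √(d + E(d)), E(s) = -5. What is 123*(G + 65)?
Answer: 7749 - 123*I/2 ≈ 7749.0 - 61.5*I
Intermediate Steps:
L(d) = √(-5 + d)/2 (L(d) = √(d - 5)/2 = √(-5 + d)/2)
G = -2 - I/2 (G = -2 + (-1*1)*(√(-5 + 4)/2) = -2 - √(-1)/2 = -2 - I/2 ≈ -2.0 - 0.5*I)
123*(G + 65) = 123*((-2 - I/2) + 65) = 123*(63 - I/2) = 7749 - 123*I/2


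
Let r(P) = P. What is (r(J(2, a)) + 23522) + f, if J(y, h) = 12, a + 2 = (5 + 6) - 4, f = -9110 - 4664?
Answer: 9760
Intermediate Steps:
f = -13774
a = 5 (a = -2 + ((5 + 6) - 4) = -2 + (11 - 4) = -2 + 7 = 5)
(r(J(2, a)) + 23522) + f = (12 + 23522) - 13774 = 23534 - 13774 = 9760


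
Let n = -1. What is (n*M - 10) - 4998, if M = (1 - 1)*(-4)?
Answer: -5008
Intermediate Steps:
M = 0 (M = 0*(-4) = 0)
(n*M - 10) - 4998 = (-1*0 - 10) - 4998 = (0 - 10) - 4998 = -10 - 4998 = -5008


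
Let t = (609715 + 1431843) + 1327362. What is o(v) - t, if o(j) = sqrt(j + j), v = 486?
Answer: -3368920 + 18*sqrt(3) ≈ -3.3689e+6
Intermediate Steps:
o(j) = sqrt(2)*sqrt(j) (o(j) = sqrt(2*j) = sqrt(2)*sqrt(j))
t = 3368920 (t = 2041558 + 1327362 = 3368920)
o(v) - t = sqrt(2)*sqrt(486) - 1*3368920 = sqrt(2)*(9*sqrt(6)) - 3368920 = 18*sqrt(3) - 3368920 = -3368920 + 18*sqrt(3)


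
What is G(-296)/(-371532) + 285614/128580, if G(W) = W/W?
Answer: 2947628113/1326988460 ≈ 2.2213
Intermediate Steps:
G(W) = 1
G(-296)/(-371532) + 285614/128580 = 1/(-371532) + 285614/128580 = 1*(-1/371532) + 285614*(1/128580) = -1/371532 + 142807/64290 = 2947628113/1326988460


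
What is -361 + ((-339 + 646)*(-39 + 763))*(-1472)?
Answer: -327178857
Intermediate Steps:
-361 + ((-339 + 646)*(-39 + 763))*(-1472) = -361 + (307*724)*(-1472) = -361 + 222268*(-1472) = -361 - 327178496 = -327178857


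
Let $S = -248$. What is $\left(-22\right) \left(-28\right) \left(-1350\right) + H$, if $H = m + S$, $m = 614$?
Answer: $-831234$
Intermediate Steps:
$H = 366$ ($H = 614 - 248 = 366$)
$\left(-22\right) \left(-28\right) \left(-1350\right) + H = \left(-22\right) \left(-28\right) \left(-1350\right) + 366 = 616 \left(-1350\right) + 366 = -831600 + 366 = -831234$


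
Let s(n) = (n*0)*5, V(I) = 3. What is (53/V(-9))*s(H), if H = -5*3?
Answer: 0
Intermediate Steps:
H = -15
s(n) = 0 (s(n) = 0*5 = 0)
(53/V(-9))*s(H) = (53/3)*0 = 0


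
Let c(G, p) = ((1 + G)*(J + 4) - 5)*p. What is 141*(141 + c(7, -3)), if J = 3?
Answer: -1692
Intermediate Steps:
c(G, p) = p*(2 + 7*G) (c(G, p) = ((1 + G)*(3 + 4) - 5)*p = ((1 + G)*7 - 5)*p = ((7 + 7*G) - 5)*p = (2 + 7*G)*p = p*(2 + 7*G))
141*(141 + c(7, -3)) = 141*(141 - 3*(2 + 7*7)) = 141*(141 - 3*(2 + 49)) = 141*(141 - 3*51) = 141*(141 - 153) = 141*(-12) = -1692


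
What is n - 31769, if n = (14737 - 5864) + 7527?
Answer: -15369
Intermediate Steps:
n = 16400 (n = 8873 + 7527 = 16400)
n - 31769 = 16400 - 31769 = -15369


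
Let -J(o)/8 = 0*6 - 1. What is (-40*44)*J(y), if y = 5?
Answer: -14080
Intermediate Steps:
J(o) = 8 (J(o) = -8*(0*6 - 1) = -8*(0 - 1) = -8*(-1) = 8)
(-40*44)*J(y) = -40*44*8 = -1760*8 = -14080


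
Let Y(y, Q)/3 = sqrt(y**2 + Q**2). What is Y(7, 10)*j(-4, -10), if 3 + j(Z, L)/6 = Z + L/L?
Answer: -108*sqrt(149) ≈ -1318.3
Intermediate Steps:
j(Z, L) = -12 + 6*Z (j(Z, L) = -18 + 6*(Z + L/L) = -18 + 6*(Z + 1) = -18 + 6*(1 + Z) = -18 + (6 + 6*Z) = -12 + 6*Z)
Y(y, Q) = 3*sqrt(Q**2 + y**2) (Y(y, Q) = 3*sqrt(y**2 + Q**2) = 3*sqrt(Q**2 + y**2))
Y(7, 10)*j(-4, -10) = (3*sqrt(10**2 + 7**2))*(-12 + 6*(-4)) = (3*sqrt(100 + 49))*(-12 - 24) = (3*sqrt(149))*(-36) = -108*sqrt(149)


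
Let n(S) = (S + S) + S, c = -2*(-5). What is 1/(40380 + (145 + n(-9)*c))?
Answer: 1/40255 ≈ 2.4842e-5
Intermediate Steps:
c = 10
n(S) = 3*S (n(S) = 2*S + S = 3*S)
1/(40380 + (145 + n(-9)*c)) = 1/(40380 + (145 + (3*(-9))*10)) = 1/(40380 + (145 - 27*10)) = 1/(40380 + (145 - 270)) = 1/(40380 - 125) = 1/40255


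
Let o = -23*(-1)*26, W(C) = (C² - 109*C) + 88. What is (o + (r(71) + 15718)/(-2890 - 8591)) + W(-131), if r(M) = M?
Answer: 122940939/3827 ≈ 32125.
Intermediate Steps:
W(C) = 88 + C² - 109*C
o = 598 (o = 23*26 = 598)
(o + (r(71) + 15718)/(-2890 - 8591)) + W(-131) = (598 + (71 + 15718)/(-2890 - 8591)) + (88 + (-131)² - 109*(-131)) = (598 + 15789/(-11481)) + (88 + 17161 + 14279) = (598 + 15789*(-1/11481)) + 31528 = (598 - 5263/3827) + 31528 = 2283283/3827 + 31528 = 122940939/3827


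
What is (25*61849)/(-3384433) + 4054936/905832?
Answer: 1540379890886/383215964157 ≈ 4.0196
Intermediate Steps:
(25*61849)/(-3384433) + 4054936/905832 = 1546225*(-1/3384433) + 4054936*(1/905832) = -1546225/3384433 + 506867/113229 = 1540379890886/383215964157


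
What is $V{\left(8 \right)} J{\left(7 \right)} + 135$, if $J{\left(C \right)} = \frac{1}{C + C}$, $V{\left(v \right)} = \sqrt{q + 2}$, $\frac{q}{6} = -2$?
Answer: $135 + \frac{i \sqrt{10}}{14} \approx 135.0 + 0.22588 i$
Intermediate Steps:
$q = -12$ ($q = 6 \left(-2\right) = -12$)
$V{\left(v \right)} = i \sqrt{10}$ ($V{\left(v \right)} = \sqrt{-12 + 2} = \sqrt{-10} = i \sqrt{10}$)
$J{\left(C \right)} = \frac{1}{2 C}$
$V{\left(8 \right)} J{\left(7 \right)} + 135 = i \sqrt{10} \frac{1}{2 \cdot 7} + 135 = i \sqrt{10} \cdot \frac{1}{2} \cdot \frac{1}{7} + 135 = i \sqrt{10} \cdot \frac{1}{14} + 135 = \frac{i \sqrt{10}}{14} + 135 = 135 + \frac{i \sqrt{10}}{14}$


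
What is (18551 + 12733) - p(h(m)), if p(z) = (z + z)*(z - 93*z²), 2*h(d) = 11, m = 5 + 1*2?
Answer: 248677/4 ≈ 62169.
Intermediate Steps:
m = 7 (m = 5 + 2 = 7)
h(d) = 11/2 (h(d) = (½)*11 = 11/2)
p(z) = 2*z*(z - 93*z²) (p(z) = (2*z)*(z - 93*z²) = 2*z*(z - 93*z²))
(18551 + 12733) - p(h(m)) = (18551 + 12733) - (11/2)²*(2 - 186*11/2) = 31284 - 121*(2 - 1023)/4 = 31284 - 121*(-1021)/4 = 31284 - 1*(-123541/4) = 31284 + 123541/4 = 248677/4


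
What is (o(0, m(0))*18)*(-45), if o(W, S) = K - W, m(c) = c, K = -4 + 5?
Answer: -810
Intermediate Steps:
K = 1
o(W, S) = 1 - W
(o(0, m(0))*18)*(-45) = ((1 - 1*0)*18)*(-45) = ((1 + 0)*18)*(-45) = (1*18)*(-45) = 18*(-45) = -810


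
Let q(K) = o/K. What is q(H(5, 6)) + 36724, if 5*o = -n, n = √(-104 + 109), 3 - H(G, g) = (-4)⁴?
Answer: 36724 + √5/1265 ≈ 36724.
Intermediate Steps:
H(G, g) = -253 (H(G, g) = 3 - 1*(-4)⁴ = 3 - 1*256 = 3 - 256 = -253)
n = √5 ≈ 2.2361
o = -√5/5 (o = (-√5)/5 = -√5/5 ≈ -0.44721)
q(K) = -√5/(5*K) (q(K) = (-√5/5)/K = -√5/(5*K))
q(H(5, 6)) + 36724 = -⅕*√5/(-253) + 36724 = -⅕*√5*(-1/253) + 36724 = √5/1265 + 36724 = 36724 + √5/1265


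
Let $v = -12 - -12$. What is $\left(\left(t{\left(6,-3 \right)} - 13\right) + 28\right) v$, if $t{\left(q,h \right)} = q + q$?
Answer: $0$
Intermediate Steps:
$t{\left(q,h \right)} = 2 q$
$v = 0$ ($v = -12 + 12 = 0$)
$\left(\left(t{\left(6,-3 \right)} - 13\right) + 28\right) v = \left(\left(2 \cdot 6 - 13\right) + 28\right) 0 = \left(\left(12 - 13\right) + 28\right) 0 = \left(-1 + 28\right) 0 = 27 \cdot 0 = 0$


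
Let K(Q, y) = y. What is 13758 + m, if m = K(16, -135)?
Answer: 13623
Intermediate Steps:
m = -135
13758 + m = 13758 - 135 = 13623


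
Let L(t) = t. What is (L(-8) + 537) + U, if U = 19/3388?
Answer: 1792271/3388 ≈ 529.01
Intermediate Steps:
U = 19/3388 (U = 19*(1/3388) = 19/3388 ≈ 0.0056080)
(L(-8) + 537) + U = (-8 + 537) + 19/3388 = 529 + 19/3388 = 1792271/3388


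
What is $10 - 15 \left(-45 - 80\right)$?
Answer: $1885$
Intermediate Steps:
$10 - 15 \left(-45 - 80\right) = 10 - -1875 = 10 + 1875 = 1885$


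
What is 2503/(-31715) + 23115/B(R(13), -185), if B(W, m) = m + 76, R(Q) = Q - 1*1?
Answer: -733365052/3456935 ≈ -212.14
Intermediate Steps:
R(Q) = -1 + Q (R(Q) = Q - 1 = -1 + Q)
B(W, m) = 76 + m
2503/(-31715) + 23115/B(R(13), -185) = 2503/(-31715) + 23115/(76 - 185) = 2503*(-1/31715) + 23115/(-109) = -2503/31715 + 23115*(-1/109) = -2503/31715 - 23115/109 = -733365052/3456935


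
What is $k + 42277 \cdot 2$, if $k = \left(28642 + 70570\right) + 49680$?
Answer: $233446$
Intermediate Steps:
$k = 148892$ ($k = 99212 + 49680 = 148892$)
$k + 42277 \cdot 2 = 148892 + 42277 \cdot 2 = 148892 + 84554 = 233446$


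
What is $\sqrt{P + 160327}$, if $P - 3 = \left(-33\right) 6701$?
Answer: $i \sqrt{60803} \approx 246.58 i$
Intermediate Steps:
$P = -221130$ ($P = 3 - 221133 = -221130$)
$\sqrt{P + 160327} = \sqrt{-221130 + 160327} = \sqrt{-60803} = i \sqrt{60803}$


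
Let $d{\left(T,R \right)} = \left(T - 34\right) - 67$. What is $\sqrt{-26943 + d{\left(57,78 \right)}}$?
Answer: $i \sqrt{26987} \approx 164.28 i$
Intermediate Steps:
$d{\left(T,R \right)} = -101 + T$ ($d{\left(T,R \right)} = \left(-34 + T\right) - 67 = -101 + T$)
$\sqrt{-26943 + d{\left(57,78 \right)}} = \sqrt{-26943 + \left(-101 + 57\right)} = \sqrt{-26943 - 44} = \sqrt{-26987} = i \sqrt{26987}$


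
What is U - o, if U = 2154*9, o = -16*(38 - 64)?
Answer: 18970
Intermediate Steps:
o = 416 (o = -16*(-26) = -1*(-416) = 416)
U = 19386
U - o = 19386 - 1*416 = 19386 - 416 = 18970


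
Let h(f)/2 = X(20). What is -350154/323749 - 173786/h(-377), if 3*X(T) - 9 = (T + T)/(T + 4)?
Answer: -253194901641/10359968 ≈ -24440.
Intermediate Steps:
X(T) = 3 + 2*T/(3*(4 + T)) (X(T) = 3 + ((T + T)/(T + 4))/3 = 3 + ((2*T)/(4 + T))/3 = 3 + (2*T/(4 + T))/3 = 3 + 2*T/(3*(4 + T)))
h(f) = 64/9 (h(f) = 2*((36 + 11*20)/(3*(4 + 20))) = 2*((⅓)*(36 + 220)/24) = 2*((⅓)*(1/24)*256) = 2*(32/9) = 64/9)
-350154/323749 - 173786/h(-377) = -350154/323749 - 173786/64/9 = -350154*1/323749 - 173786*9/64 = -350154/323749 - 782037/32 = -253194901641/10359968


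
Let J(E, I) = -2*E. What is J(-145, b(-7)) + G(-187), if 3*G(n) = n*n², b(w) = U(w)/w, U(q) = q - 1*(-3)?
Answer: -6538333/3 ≈ -2.1794e+6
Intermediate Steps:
U(q) = 3 + q (U(q) = q + 3 = 3 + q)
b(w) = (3 + w)/w
G(n) = n³/3 (G(n) = (n*n²)/3 = n³/3)
J(-145, b(-7)) + G(-187) = -2*(-145) + (⅓)*(-187)³ = 290 + (⅓)*(-6539203) = 290 - 6539203/3 = -6538333/3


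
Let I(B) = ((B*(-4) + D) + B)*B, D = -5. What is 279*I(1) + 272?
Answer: -1960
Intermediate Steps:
I(B) = B*(-5 - 3*B) (I(B) = ((B*(-4) - 5) + B)*B = ((-4*B - 5) + B)*B = ((-5 - 4*B) + B)*B = (-5 - 3*B)*B = B*(-5 - 3*B))
279*I(1) + 272 = 279*(-1*1*(5 + 3*1)) + 272 = 279*(-1*1*(5 + 3)) + 272 = 279*(-1*1*8) + 272 = 279*(-8) + 272 = -2232 + 272 = -1960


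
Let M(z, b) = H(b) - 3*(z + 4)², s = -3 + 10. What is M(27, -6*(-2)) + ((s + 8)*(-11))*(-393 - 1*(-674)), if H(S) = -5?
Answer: -49253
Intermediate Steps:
s = 7
M(z, b) = -5 - 3*(4 + z)² (M(z, b) = -5 - 3*(z + 4)² = -5 - 3*(4 + z)²)
M(27, -6*(-2)) + ((s + 8)*(-11))*(-393 - 1*(-674)) = (-5 - 3*(4 + 27)²) + ((7 + 8)*(-11))*(-393 - 1*(-674)) = (-5 - 3*31²) + (15*(-11))*(-393 + 674) = (-5 - 3*961) - 165*281 = (-5 - 2883) - 46365 = -2888 - 46365 = -49253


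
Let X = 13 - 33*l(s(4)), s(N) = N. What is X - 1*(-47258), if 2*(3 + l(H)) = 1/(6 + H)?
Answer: 947367/20 ≈ 47368.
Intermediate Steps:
l(H) = -3 + 1/(2*(6 + H))
X = 2207/20 (X = 13 - 33*(-35 - 6*4)/(2*(6 + 4)) = 13 - 33*(-35 - 24)/(2*10) = 13 - 33*(-59)/(2*10) = 13 - 33*(-59/20) = 13 + 1947/20 = 2207/20 ≈ 110.35)
X - 1*(-47258) = 2207/20 - 1*(-47258) = 2207/20 + 47258 = 947367/20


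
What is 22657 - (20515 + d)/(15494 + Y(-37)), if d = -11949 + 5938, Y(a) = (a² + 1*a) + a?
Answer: 380373869/16789 ≈ 22656.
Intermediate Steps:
Y(a) = a² + 2*a (Y(a) = (a² + a) + a = (a + a²) + a = a² + 2*a)
d = -6011
22657 - (20515 + d)/(15494 + Y(-37)) = 22657 - (20515 - 6011)/(15494 - 37*(2 - 37)) = 22657 - 14504/(15494 - 37*(-35)) = 22657 - 14504/(15494 + 1295) = 22657 - 14504/16789 = 380373869/16789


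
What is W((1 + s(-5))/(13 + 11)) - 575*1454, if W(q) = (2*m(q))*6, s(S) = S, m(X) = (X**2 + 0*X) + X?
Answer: -2508155/3 ≈ -8.3605e+5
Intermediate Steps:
m(X) = X + X**2 (m(X) = (X**2 + 0) + X = X**2 + X = X + X**2)
W(q) = 12*q*(1 + q) (W(q) = (2*(q*(1 + q)))*6 = (2*q*(1 + q))*6 = 12*q*(1 + q))
W((1 + s(-5))/(13 + 11)) - 575*1454 = 12*((1 - 5)/(13 + 11))*(1 + (1 - 5)/(13 + 11)) - 575*1454 = 12*(-4/24)*(1 - 4/24) - 836050 = 12*(-4*1/24)*(1 - 4*1/24) - 836050 = 12*(-1/6)*(1 - 1/6) - 836050 = 12*(-1/6)*(5/6) - 836050 = -5/3 - 836050 = -2508155/3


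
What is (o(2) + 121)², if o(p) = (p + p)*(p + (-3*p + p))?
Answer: 12769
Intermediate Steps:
o(p) = -2*p² (o(p) = (2*p)*(p - 2*p) = (2*p)*(-p) = -2*p²)
(o(2) + 121)² = (-2*2² + 121)² = (-2*4 + 121)² = (-8 + 121)² = 113² = 12769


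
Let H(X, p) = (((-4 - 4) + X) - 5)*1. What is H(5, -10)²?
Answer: 64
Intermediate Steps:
H(X, p) = -13 + X (H(X, p) = ((-8 + X) - 5)*1 = (-13 + X)*1 = -13 + X)
H(5, -10)² = (-13 + 5)² = (-8)² = 64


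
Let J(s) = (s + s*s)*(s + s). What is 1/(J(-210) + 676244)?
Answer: -1/17757556 ≈ -5.6314e-8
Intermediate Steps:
J(s) = 2*s*(s + s²) (J(s) = (s + s²)*(2*s) = 2*s*(s + s²))
1/(J(-210) + 676244) = 1/(2*(-210)²*(1 - 210) + 676244) = 1/(2*44100*(-209) + 676244) = 1/(-18433800 + 676244) = 1/(-17757556) = -1/17757556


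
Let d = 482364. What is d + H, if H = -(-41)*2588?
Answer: 588472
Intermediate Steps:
H = 106108 (H = -41*(-2588) = 106108)
d + H = 482364 + 106108 = 588472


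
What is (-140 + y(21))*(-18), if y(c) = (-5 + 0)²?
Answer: 2070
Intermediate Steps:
y(c) = 25 (y(c) = (-5)² = 25)
(-140 + y(21))*(-18) = (-140 + 25)*(-18) = -115*(-18) = 2070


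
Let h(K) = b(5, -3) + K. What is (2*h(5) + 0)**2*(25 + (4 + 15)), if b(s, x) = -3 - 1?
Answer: 176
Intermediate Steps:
b(s, x) = -4
h(K) = -4 + K
(2*h(5) + 0)**2*(25 + (4 + 15)) = (2*(-4 + 5) + 0)**2*(25 + (4 + 15)) = (2*1 + 0)**2*(25 + 19) = (2 + 0)**2*44 = 2**2*44 = 4*44 = 176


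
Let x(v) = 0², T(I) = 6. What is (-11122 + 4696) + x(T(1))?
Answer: -6426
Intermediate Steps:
x(v) = 0
(-11122 + 4696) + x(T(1)) = (-11122 + 4696) + 0 = -6426 + 0 = -6426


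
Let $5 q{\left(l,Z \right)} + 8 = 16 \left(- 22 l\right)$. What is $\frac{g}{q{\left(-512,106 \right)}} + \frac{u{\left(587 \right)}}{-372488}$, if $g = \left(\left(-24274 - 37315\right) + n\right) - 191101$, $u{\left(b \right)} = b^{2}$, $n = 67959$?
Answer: $- \frac{8461401053}{1398506196} \approx -6.0503$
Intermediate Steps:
$q{\left(l,Z \right)} = - \frac{8}{5} - \frac{352 l}{5}$ ($q{\left(l,Z \right)} = - \frac{8}{5} + \frac{16 \left(- 22 l\right)}{5} = - \frac{8}{5} + \frac{\left(-352\right) l}{5} = - \frac{8}{5} - \frac{352 l}{5}$)
$g = -184731$ ($g = \left(\left(-24274 - 37315\right) + 67959\right) - 191101 = \left(-61589 + 67959\right) - 191101 = 6370 - 191101 = -184731$)
$\frac{g}{q{\left(-512,106 \right)}} + \frac{u{\left(587 \right)}}{-372488} = - \frac{184731}{- \frac{8}{5} - - \frac{180224}{5}} + \frac{587^{2}}{-372488} = - \frac{184731}{- \frac{8}{5} + \frac{180224}{5}} + 344569 \left(- \frac{1}{372488}\right) = - \frac{184731}{\frac{180216}{5}} - \frac{344569}{372488} = \left(-184731\right) \frac{5}{180216} - \frac{344569}{372488} = - \frac{307885}{60072} - \frac{344569}{372488} = - \frac{8461401053}{1398506196}$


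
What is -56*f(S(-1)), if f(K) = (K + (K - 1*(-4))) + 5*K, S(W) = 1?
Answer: -616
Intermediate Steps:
f(K) = 4 + 7*K (f(K) = (K + (K + 4)) + 5*K = (K + (4 + K)) + 5*K = (4 + 2*K) + 5*K = 4 + 7*K)
-56*f(S(-1)) = -56*(4 + 7*1) = -56*(4 + 7) = -56*11 = -616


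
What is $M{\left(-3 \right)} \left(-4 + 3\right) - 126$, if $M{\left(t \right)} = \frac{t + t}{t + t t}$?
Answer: $-125$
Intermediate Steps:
$M{\left(t \right)} = \frac{2 t}{t + t^{2}}$
$M{\left(-3 \right)} \left(-4 + 3\right) - 126 = \frac{2}{1 - 3} \left(-4 + 3\right) - 126 = \frac{2}{-2} \left(-1\right) - 126 = 2 \left(- \frac{1}{2}\right) \left(-1\right) - 126 = \left(-1\right) \left(-1\right) - 126 = 1 - 126 = -125$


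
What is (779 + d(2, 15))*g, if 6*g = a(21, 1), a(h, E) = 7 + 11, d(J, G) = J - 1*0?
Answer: 2343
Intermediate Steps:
d(J, G) = J (d(J, G) = J + 0 = J)
a(h, E) = 18
g = 3 (g = (⅙)*18 = 3)
(779 + d(2, 15))*g = (779 + 2)*3 = 781*3 = 2343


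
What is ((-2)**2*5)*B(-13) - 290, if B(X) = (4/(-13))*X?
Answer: -210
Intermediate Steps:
B(X) = -4*X/13 (B(X) = (4*(-1/13))*X = -4*X/13)
((-2)**2*5)*B(-13) - 290 = ((-2)**2*5)*(-4/13*(-13)) - 290 = (4*5)*4 - 290 = 20*4 - 290 = 80 - 290 = -210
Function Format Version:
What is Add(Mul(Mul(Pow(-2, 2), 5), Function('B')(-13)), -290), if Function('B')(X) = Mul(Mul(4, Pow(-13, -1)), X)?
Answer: -210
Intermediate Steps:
Function('B')(X) = Mul(Rational(-4, 13), X) (Function('B')(X) = Mul(Mul(4, Rational(-1, 13)), X) = Mul(Rational(-4, 13), X))
Add(Mul(Mul(Pow(-2, 2), 5), Function('B')(-13)), -290) = Add(Mul(Mul(Pow(-2, 2), 5), Mul(Rational(-4, 13), -13)), -290) = Add(Mul(Mul(4, 5), 4), -290) = Add(Mul(20, 4), -290) = Add(80, -290) = -210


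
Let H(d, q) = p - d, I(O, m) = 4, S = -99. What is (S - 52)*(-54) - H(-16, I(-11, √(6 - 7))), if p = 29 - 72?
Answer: 8181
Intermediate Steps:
p = -43
H(d, q) = -43 - d
(S - 52)*(-54) - H(-16, I(-11, √(6 - 7))) = (-99 - 52)*(-54) - (-43 - 1*(-16)) = -151*(-54) - (-43 + 16) = 8154 - 1*(-27) = 8154 + 27 = 8181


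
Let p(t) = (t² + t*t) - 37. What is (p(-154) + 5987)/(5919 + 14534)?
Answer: 53382/20453 ≈ 2.6100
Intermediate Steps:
p(t) = -37 + 2*t² (p(t) = (t² + t²) - 37 = 2*t² - 37 = -37 + 2*t²)
(p(-154) + 5987)/(5919 + 14534) = ((-37 + 2*(-154)²) + 5987)/(5919 + 14534) = ((-37 + 2*23716) + 5987)/20453 = ((-37 + 47432) + 5987)*(1/20453) = (47395 + 5987)*(1/20453) = 53382*(1/20453) = 53382/20453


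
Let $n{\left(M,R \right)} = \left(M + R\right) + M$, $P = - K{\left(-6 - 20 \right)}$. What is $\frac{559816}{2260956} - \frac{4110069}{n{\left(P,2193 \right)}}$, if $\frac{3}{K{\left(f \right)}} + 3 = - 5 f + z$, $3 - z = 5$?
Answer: $- \frac{3337448820527}{1780951143} \approx -1874.0$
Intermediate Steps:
$z = -2$ ($z = 3 - 5 = -2$)
$K{\left(f \right)} = \frac{3}{-5 - 5 f}$ ($K{\left(f \right)} = \frac{3}{-3 - \left(2 + 5 f\right)} = \frac{3}{-5 - 5 f}$)
$P = - \frac{3}{125}$ ($P = - \frac{-3}{5 + 5 \left(-6 - 20\right)} = - \frac{-3}{5 + 5 \left(-26\right)} = - \frac{-3}{5 - 130} = - \frac{-3}{-125} = - \frac{\left(-3\right) \left(-1\right)}{125} = \left(-1\right) \frac{3}{125} = - \frac{3}{125} \approx -0.024$)
$n{\left(M,R \right)} = R + 2 M$
$\frac{559816}{2260956} - \frac{4110069}{n{\left(P,2193 \right)}} = \frac{559816}{2260956} - \frac{4110069}{2193 + 2 \left(- \frac{3}{125}\right)} = 559816 \cdot \frac{1}{2260956} - \frac{4110069}{2193 - \frac{6}{125}} = \frac{4826}{19491} - \frac{4110069}{\frac{274119}{125}} = \frac{4826}{19491} - \frac{171252875}{91373} = - \frac{3337448820527}{1780951143}$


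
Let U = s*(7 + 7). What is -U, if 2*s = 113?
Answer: -791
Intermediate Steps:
s = 113/2 (s = (½)*113 = 113/2 ≈ 56.500)
U = 791 (U = 113*(7 + 7)/2 = (113/2)*14 = 791)
-U = -1*791 = -791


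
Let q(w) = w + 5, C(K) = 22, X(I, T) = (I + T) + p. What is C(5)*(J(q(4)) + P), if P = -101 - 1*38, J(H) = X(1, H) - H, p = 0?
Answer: -3036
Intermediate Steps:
X(I, T) = I + T (X(I, T) = (I + T) + 0 = I + T)
q(w) = 5 + w
J(H) = 1 (J(H) = (1 + H) - H = 1)
P = -139 (P = -101 - 38 = -139)
C(5)*(J(q(4)) + P) = 22*(1 - 139) = 22*(-138) = -3036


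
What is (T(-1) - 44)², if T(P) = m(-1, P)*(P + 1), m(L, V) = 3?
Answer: 1936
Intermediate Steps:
T(P) = 3 + 3*P (T(P) = 3*(P + 1) = 3*(1 + P) = 3 + 3*P)
(T(-1) - 44)² = ((3 + 3*(-1)) - 44)² = ((3 - 3) - 44)² = (0 - 44)² = (-44)² = 1936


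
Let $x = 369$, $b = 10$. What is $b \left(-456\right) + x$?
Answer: $-4191$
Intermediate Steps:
$b \left(-456\right) + x = 10 \left(-456\right) + 369 = -4560 + 369 = -4191$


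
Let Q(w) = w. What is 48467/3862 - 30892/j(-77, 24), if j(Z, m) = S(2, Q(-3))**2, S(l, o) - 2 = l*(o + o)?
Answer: -28614551/96550 ≈ -296.37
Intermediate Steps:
S(l, o) = 2 + 2*l*o (S(l, o) = 2 + l*(o + o) = 2 + l*(2*o) = 2 + 2*l*o)
j(Z, m) = 100 (j(Z, m) = (2 + 2*2*(-3))**2 = (2 - 12)**2 = (-10)**2 = 100)
48467/3862 - 30892/j(-77, 24) = 48467/3862 - 30892/100 = 48467*(1/3862) - 30892*1/100 = 48467/3862 - 7723/25 = -28614551/96550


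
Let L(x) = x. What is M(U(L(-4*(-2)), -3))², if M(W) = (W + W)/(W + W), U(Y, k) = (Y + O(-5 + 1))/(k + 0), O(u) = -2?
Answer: 1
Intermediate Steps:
U(Y, k) = (-2 + Y)/k (U(Y, k) = (Y - 2)/(k + 0) = (-2 + Y)/k)
M(W) = 1 (M(W) = (2*W)/((2*W)) = (2*W)*(1/(2*W)) = 1)
M(U(L(-4*(-2)), -3))² = 1² = 1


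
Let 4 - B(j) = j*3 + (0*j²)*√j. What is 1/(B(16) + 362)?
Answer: 1/318 ≈ 0.0031447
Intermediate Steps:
B(j) = 4 - 3*j (B(j) = 4 - (j*3 + (0*j²)*√j) = 4 - (3*j + 0*√j) = 4 - (3*j + 0) = 4 - 3*j)
1/(B(16) + 362) = 1/((4 - 3*16) + 362) = 1/((4 - 48) + 362) = 1/(-44 + 362) = 1/318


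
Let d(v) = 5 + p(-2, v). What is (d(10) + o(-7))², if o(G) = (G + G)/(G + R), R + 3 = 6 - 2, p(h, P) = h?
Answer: 256/9 ≈ 28.444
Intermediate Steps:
R = 1 (R = -3 + (6 - 2) = -3 + 4 = 1)
o(G) = 2*G/(1 + G) (o(G) = (G + G)/(G + 1) = (2*G)/(1 + G) = 2*G/(1 + G))
d(v) = 3 (d(v) = 5 - 2 = 3)
(d(10) + o(-7))² = (3 + 2*(-7)/(1 - 7))² = (3 + 2*(-7)/(-6))² = (3 + 2*(-7)*(-⅙))² = (3 + 7/3)² = (16/3)² = 256/9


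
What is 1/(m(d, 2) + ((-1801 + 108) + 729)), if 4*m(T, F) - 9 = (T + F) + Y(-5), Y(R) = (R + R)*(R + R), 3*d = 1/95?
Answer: -285/266831 ≈ -0.0010681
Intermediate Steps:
d = 1/285 (d = (⅓)/95 = (⅓)*(1/95) = 1/285 ≈ 0.0035088)
Y(R) = 4*R² (Y(R) = (2*R)*(2*R) = 4*R²)
m(T, F) = 109/4 + F/4 + T/4 (m(T, F) = 9/4 + ((T + F) + 4*(-5)²)/4 = 9/4 + ((F + T) + 4*25)/4 = 9/4 + ((F + T) + 100)/4 = 9/4 + (100 + F + T)/4 = 9/4 + (25 + F/4 + T/4) = 109/4 + F/4 + T/4)
1/(m(d, 2) + ((-1801 + 108) + 729)) = 1/((109/4 + (¼)*2 + (¼)*(1/285)) + ((-1801 + 108) + 729)) = 1/((109/4 + ½ + 1/1140) + (-1693 + 729)) = 1/(7909/285 - 964) = 1/(-266831/285) = -285/266831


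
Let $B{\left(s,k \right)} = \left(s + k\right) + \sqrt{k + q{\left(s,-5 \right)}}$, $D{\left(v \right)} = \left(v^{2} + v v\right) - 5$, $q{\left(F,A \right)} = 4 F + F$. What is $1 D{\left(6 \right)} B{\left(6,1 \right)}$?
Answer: $469 + 67 \sqrt{31} \approx 842.04$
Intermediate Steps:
$q{\left(F,A \right)} = 5 F$
$D{\left(v \right)} = -5 + 2 v^{2}$ ($D{\left(v \right)} = \left(v^{2} + v^{2}\right) - 5 = 2 v^{2} - 5 = -5 + 2 v^{2}$)
$B{\left(s,k \right)} = k + s + \sqrt{k + 5 s}$ ($B{\left(s,k \right)} = \left(s + k\right) + \sqrt{k + 5 s} = \left(k + s\right) + \sqrt{k + 5 s} = k + s + \sqrt{k + 5 s}$)
$1 D{\left(6 \right)} B{\left(6,1 \right)} = 1 \left(-5 + 2 \cdot 6^{2}\right) \left(1 + 6 + \sqrt{1 + 5 \cdot 6}\right) = 1 \left(-5 + 2 \cdot 36\right) \left(1 + 6 + \sqrt{1 + 30}\right) = 1 \left(-5 + 72\right) \left(1 + 6 + \sqrt{31}\right) = 1 \cdot 67 \left(7 + \sqrt{31}\right) = 67 \left(7 + \sqrt{31}\right) = 469 + 67 \sqrt{31}$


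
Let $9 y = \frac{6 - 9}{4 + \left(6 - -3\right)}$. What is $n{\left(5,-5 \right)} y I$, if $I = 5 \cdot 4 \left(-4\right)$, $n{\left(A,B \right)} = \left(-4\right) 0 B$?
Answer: $0$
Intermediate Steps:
$n{\left(A,B \right)} = 0$ ($n{\left(A,B \right)} = 0 B = 0$)
$I = -80$ ($I = 20 \left(-4\right) = -80$)
$y = - \frac{1}{39}$ ($y = \frac{\left(6 - 9\right) \frac{1}{4 + \left(6 - -3\right)}}{9} = \frac{\left(-3\right) \frac{1}{4 + \left(6 + 3\right)}}{9} = \frac{\left(-3\right) \frac{1}{4 + 9}}{9} = \frac{\left(-3\right) \frac{1}{13}}{9} = \frac{1}{9} \left(- \frac{3}{13}\right) = - \frac{1}{39} \approx -0.025641$)
$n{\left(5,-5 \right)} y I = 0 \left(- \frac{1}{39}\right) \left(-80\right) = 0 \left(-80\right) = 0$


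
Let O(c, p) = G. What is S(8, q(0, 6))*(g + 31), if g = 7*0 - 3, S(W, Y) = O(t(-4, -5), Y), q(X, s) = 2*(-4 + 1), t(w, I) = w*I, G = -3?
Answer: -84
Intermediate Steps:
t(w, I) = I*w
O(c, p) = -3
q(X, s) = -6 (q(X, s) = 2*(-3) = -6)
S(W, Y) = -3
g = -3 (g = 0 - 3 = -3)
S(8, q(0, 6))*(g + 31) = -3*(-3 + 31) = -3*28 = -84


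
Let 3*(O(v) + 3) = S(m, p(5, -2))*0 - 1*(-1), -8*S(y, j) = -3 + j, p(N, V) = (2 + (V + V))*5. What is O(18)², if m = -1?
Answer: 64/9 ≈ 7.1111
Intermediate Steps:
p(N, V) = 10 + 10*V (p(N, V) = (2 + 2*V)*5 = 10 + 10*V)
S(y, j) = 3/8 - j/8 (S(y, j) = -(-3 + j)/8 = 3/8 - j/8)
O(v) = -8/3 (O(v) = -3 + ((3/8 - (10 + 10*(-2))/8)*0 - 1*(-1))/3 = -3 + ((3/8 - (10 - 20)/8)*0 + 1)/3 = -3 + ((3/8 - ⅛*(-10))*0 + 1)/3 = -3 + ((3/8 + 5/4)*0 + 1)/3 = -3 + ((13/8)*0 + 1)/3 = -3 + (0 + 1)/3 = -3 + (⅓)*1 = -3 + ⅓ = -8/3)
O(18)² = (-8/3)² = 64/9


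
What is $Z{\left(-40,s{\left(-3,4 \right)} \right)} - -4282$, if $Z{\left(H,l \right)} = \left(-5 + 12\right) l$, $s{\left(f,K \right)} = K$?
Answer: $4310$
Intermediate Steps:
$Z{\left(H,l \right)} = 7 l$
$Z{\left(-40,s{\left(-3,4 \right)} \right)} - -4282 = 7 \cdot 4 - -4282 = 28 + 4282 = 4310$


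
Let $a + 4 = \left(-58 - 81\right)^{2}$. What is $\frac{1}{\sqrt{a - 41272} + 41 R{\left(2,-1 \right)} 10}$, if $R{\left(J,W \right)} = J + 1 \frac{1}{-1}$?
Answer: $\frac{82}{38011} - \frac{i \sqrt{21955}}{190055} \approx 0.0021573 - 0.00077963 i$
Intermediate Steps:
$a = 19317$ ($a = -4 + \left(-58 - 81\right)^{2} = -4 + \left(-139\right)^{2} = -4 + 19321 = 19317$)
$R{\left(J,W \right)} = -1 + J$ ($R{\left(J,W \right)} = J + 1 \left(-1\right) = J - 1 = -1 + J$)
$\frac{1}{\sqrt{a - 41272} + 41 R{\left(2,-1 \right)} 10} = \frac{1}{\sqrt{19317 - 41272} + 41 \left(-1 + 2\right) 10} = \frac{1}{\sqrt{-21955} + 41 \cdot 1 \cdot 10} = \frac{1}{i \sqrt{21955} + 41 \cdot 10} = \frac{1}{i \sqrt{21955} + 410} = \frac{1}{410 + i \sqrt{21955}}$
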